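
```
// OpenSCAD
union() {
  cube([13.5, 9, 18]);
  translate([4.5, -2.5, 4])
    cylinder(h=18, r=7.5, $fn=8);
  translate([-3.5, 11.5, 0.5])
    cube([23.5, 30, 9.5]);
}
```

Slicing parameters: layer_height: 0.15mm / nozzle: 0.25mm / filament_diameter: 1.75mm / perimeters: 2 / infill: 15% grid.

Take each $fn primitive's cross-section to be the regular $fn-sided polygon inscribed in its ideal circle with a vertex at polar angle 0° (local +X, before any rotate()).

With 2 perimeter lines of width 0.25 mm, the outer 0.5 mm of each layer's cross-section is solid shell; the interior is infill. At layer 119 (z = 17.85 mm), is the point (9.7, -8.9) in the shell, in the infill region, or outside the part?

At z = 17.85 mm: the cube (footprint 13.5×9) is included at this height; the r=7.5 cylinder at (4.5, -2.5) contributes a regular 8-gon of circumradius 7.5; the cube at (-3.5, 11.5) is absent (z outside [0.5, 10]); Combining (union): the regions partially overlap (shared area 40.63 mm²), so overlapping operands fuse into one piece — 1 connected region. Overall, the cross-section is a single solid region. The nearest boundary edge runs (9.80, -7.80)→(4.50, -10.00); distance from the point to it = 0.97 mm. The point is not inside any of the regions above, so it lies outside the cross-section (0.97 mm from the nearest boundary).

outside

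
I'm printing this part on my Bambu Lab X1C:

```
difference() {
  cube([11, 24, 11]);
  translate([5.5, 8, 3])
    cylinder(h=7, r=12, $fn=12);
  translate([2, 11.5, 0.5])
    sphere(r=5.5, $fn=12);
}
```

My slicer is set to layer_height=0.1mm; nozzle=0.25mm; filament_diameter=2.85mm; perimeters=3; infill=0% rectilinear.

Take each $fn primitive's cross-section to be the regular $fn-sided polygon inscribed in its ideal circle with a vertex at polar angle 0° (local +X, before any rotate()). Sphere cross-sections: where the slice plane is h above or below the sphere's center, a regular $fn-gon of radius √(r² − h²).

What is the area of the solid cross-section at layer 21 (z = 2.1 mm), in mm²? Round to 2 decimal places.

202.49 mm²

At z = 2.1 mm: the cube is present — its section is the full 11×24 rectangle (area 264.00 mm²); the cylinder at (5.5, 8) does not reach this height (z outside [3, 10]); the r=5.5 sphere at (2, 11.5) contributes a regular 12-gon of circumradius √(5.5²−1.6²) = 5.262 (area = (12/2)·5.262²·sin(360°/12) = 83.07 mm²); Taking the first minus the rest: starting from the 11×24 cube (264.00 mm²), the r=5.5 sphere at (2, 11.5) partially overlaps it — only the 61.51 mm² overlap (of its 83.07 mm²) is removed, clipping the outline — area = 202.49 mm². Overall, the cross-section is a single solid region. Net area = 202.49 mm².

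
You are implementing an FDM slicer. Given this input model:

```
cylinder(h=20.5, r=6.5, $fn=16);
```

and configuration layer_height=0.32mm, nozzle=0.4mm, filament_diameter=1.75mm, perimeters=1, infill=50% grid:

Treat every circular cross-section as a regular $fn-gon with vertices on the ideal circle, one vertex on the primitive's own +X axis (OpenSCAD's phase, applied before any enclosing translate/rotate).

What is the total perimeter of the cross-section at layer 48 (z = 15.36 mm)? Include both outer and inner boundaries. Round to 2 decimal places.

At z = 15.36 mm: the r=6.5 cylinder gives a regular 16-gon of circumradius 6.5 (constant along its height) (perimeter = 2·16·6.500·sin(180°/16) = 40.58 mm). Overall, the cross-section is a single solid region. Total boundary length (outer) = 40.58 mm.

40.58 mm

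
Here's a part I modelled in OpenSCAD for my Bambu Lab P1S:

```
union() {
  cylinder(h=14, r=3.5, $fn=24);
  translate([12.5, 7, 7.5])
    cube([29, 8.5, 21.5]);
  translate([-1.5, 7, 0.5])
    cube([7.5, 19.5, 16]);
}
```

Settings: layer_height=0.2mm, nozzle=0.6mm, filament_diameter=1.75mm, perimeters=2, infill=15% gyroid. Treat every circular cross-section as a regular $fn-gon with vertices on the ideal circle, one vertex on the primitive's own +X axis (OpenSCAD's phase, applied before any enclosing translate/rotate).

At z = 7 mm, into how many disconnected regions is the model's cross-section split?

At z = 7 mm: the r=3.5 cylinder gives a regular 24-gon of circumradius 3.5 (constant along its height); the cube at (12.5, 7) does not reach this height (z outside [7.5, 29]); the 7.5×19.5 cube at (-1.5, 7) contributes its full rectangle; Merging all regions: the 2 present regions are separate (no shared area or edge), so areas and boundary lengths simply add and each stays a separate island — 2 connected regions. The result has 2 disconnected regions.

2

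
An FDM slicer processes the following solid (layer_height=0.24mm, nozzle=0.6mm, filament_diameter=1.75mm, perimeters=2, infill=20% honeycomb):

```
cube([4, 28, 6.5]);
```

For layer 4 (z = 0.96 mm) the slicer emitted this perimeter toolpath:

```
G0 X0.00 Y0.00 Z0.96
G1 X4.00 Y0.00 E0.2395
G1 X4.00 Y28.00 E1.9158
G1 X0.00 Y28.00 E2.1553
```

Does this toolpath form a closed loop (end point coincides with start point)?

no

Start point (G0): (0.00, 0.00). End point (last G1): the path does not return to the start — open.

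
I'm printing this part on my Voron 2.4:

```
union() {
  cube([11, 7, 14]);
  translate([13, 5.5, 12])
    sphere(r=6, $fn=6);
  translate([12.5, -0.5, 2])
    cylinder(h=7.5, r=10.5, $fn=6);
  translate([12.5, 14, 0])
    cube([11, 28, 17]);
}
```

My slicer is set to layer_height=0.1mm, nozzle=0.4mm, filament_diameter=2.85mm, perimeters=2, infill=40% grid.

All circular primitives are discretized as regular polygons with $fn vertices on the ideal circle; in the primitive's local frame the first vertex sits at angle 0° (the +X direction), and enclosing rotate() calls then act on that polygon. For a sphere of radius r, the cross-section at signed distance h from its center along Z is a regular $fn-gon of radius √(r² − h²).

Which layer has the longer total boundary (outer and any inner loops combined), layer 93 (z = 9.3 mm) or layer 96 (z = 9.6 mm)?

layer 93 (z = 9.3 mm)

Layer 93 (z = 9.3): the cube is present — its section is the full 11×7 rectangle (perimeter 36.00 mm); the r=6 sphere at (13, 5.5) slices to a regular 6-gon of circumradius 5.358 (√(r²−h²) with h=2.7 from center) (perimeter = 2·6·5.358·sin(180°/6) = 32.15 mm); the cylinder at (12.5, -0.5): section is a regular 6-gon, circumradius r=10.5 (perimeter = 2·6·10.500·sin(180°/6) = 63.00 mm); the cube at (12.5, 14) is present — its section is the full 11×28 rectangle (perimeter 78.00 mm); Combining (union): the regions partially overlap (shared area 111.75 mm²), so the edge portions inside another operand are dropped and the merged outline is re-measured after clipping — boundary = 150.32 mm. So its perimeter = 150.32 mm. Layer 96 (z = 9.6): the 11×7 cube contributes its full rectangle (perimeter 36.00 mm); the sphere at (13, 5.5): section is a regular 6-gon, circumradius = √(r²−h²) = √(6²−2.4²) = 5.499 (perimeter = 2·6·5.499·sin(180°/6) = 32.99 mm); the cylinder at (12.5, -0.5) is absent (z outside [2, 9.5]); the cube at (12.5, 14) (footprint 11×28) is included at this height (perimeter 78.00 mm); Merging all regions: the regions partially overlap (shared area 14.72 mm²), so the edge portions inside another operand are dropped and the merged outline is re-measured after clipping — boundary = 130.12 mm. So its perimeter = 130.12 mm. Layer 93 is larger (150.32 vs 130.12 mm).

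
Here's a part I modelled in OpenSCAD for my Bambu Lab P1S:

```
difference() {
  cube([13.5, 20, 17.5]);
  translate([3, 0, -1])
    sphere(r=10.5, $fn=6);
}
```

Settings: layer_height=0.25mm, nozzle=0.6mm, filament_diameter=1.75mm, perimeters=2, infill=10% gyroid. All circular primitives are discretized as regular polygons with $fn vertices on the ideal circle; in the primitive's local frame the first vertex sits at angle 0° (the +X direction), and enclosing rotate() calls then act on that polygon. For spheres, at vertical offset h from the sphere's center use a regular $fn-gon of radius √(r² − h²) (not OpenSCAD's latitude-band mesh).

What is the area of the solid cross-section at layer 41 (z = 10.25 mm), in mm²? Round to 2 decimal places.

At z = 10.25 mm: the cube is present — its section is the full 13.5×20 rectangle (area 270.00 mm²); the sphere at (3, 0) is absent (|z−center|=11.250 > r=10.5); After the difference (first − rest): none of the subtracted shapes is present at this height, so the 13.5×20 cube is unchanged — area = 270.00 mm². Overall, the cross-section is a single solid region. Net area = 270.00 mm².

270.00 mm²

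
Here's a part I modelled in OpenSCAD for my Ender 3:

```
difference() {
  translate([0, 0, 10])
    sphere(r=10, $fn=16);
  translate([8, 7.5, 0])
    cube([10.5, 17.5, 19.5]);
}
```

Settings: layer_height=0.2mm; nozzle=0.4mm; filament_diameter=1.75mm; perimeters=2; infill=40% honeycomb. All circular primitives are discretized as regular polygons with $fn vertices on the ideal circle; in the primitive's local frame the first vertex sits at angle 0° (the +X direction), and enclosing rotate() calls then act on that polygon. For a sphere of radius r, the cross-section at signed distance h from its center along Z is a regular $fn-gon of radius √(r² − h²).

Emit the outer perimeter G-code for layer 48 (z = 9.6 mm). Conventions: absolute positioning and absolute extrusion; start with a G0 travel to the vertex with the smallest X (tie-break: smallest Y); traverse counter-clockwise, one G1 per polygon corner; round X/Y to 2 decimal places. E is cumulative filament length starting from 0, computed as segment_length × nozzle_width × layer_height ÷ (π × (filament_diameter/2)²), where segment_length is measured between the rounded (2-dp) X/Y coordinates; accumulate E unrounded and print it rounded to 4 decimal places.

At z = 9.6 mm: the r=10 sphere slices to a regular 16-gon of circumradius 9.992 (√(r²−h²) with h=0.4 from center); the cube at (8, 7.5) (footprint 10.5×17.5) is included at this height; Taking the first minus the rest: starting from the r=10 sphere, the 10.5×17.5 cube at (8, 7.5) misses the remaining region (no effect) — 1 connected region. The outline is a single polygon with 16 vertices. Extrusion per mm of travel: 0.4 × 0.2 / (π × 0.875²) = 0.033260. Accumulating E over each segment gives final E = 2.0747.

G0 X-9.99 Y0.00 Z9.60
G1 X-9.23 Y-3.82 E0.1295
G1 X-7.07 Y-7.07 E0.2593
G1 X-3.82 Y-9.23 E0.3891
G1 X0.00 Y-9.99 E0.5187
G1 X3.82 Y-9.23 E0.6482
G1 X7.07 Y-7.07 E0.7780
G1 X9.23 Y-3.82 E0.9078
G1 X9.99 Y0.00 E1.0373
G1 X9.23 Y3.82 E1.1669
G1 X7.07 Y7.07 E1.2967
G1 X3.82 Y9.23 E1.4265
G1 X0.00 Y9.99 E1.5560
G1 X-3.82 Y9.23 E1.6856
G1 X-7.07 Y7.07 E1.8153
G1 X-9.23 Y3.82 E1.9451
G1 X-9.99 Y0.00 E2.0747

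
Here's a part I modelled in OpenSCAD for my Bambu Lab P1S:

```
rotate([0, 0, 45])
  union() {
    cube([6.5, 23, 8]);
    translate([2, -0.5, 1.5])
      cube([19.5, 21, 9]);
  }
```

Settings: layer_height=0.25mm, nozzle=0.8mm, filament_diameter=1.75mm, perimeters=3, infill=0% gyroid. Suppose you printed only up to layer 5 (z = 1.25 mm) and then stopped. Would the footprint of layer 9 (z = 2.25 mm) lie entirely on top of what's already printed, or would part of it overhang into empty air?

Compare the two slices. At z = 1.25: the cube is present — its section is the full 6.5×23 rectangle (area 149.50 mm²); the cube at (2, -0.5) is absent (z outside [1.5, 10.5]); Merging all regions: only the 6.5×23 cube is present, so the union is just that shape — area = 149.50 mm²; (whole slice rotated 45° about Z — lengths, areas and connectivity unchanged). At z = 2.25: the cube (footprint 6.5×23) is included at this height (area 149.50 mm²); the cube at (2, -0.5) is present — its section is the full 19.5×21 rectangle (area 409.50 mm²); Combining (union): the regions partially overlap — summed areas 559.00 mm² minus the doubly-counted overlap 92.25 mm² gives 466.75 mm² — area = 466.75 mm²; (rotated 45° about Z; rotation is an isometry so areas/perimeters/island counts are preserved). Checking containment: at z = 2.25 the cross-section extends beyond the z = 1.25 cross-section by about 317.25 mm².

part overhangs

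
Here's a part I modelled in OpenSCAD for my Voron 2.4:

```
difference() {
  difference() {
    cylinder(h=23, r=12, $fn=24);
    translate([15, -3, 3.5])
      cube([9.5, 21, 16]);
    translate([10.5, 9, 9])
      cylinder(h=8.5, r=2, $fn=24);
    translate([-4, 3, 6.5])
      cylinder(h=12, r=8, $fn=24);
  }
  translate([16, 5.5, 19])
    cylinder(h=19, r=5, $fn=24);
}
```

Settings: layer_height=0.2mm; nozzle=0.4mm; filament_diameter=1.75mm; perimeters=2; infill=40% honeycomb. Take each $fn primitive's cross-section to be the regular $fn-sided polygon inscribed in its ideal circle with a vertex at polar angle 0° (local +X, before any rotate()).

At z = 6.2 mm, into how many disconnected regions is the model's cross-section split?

1

At z = 6.2 mm: the cylinder: section is a regular 24-gon, circumradius r=12; the cube at (15, -3) (footprint 9.5×21) is included at this height; the cylinder at (10.5, 9) does not reach this height (z outside [9, 17.5]); the cylinder at (-4, 3) is absent (z outside [6.5, 18.5]); Taking the first minus the rest: starting from the r=12 cylinder, the 9.5×21 cube at (15, -3) misses the remaining region (no effect) — 1 connected region; the cylinder at (16, 5.5) is not intersected at this z (z outside [19, 38]); Subtracting the remaining from the first: none of the subtracted shapes is present at this height, so the result so far is unchanged — 1 connected region. The result has 1 disconnected region.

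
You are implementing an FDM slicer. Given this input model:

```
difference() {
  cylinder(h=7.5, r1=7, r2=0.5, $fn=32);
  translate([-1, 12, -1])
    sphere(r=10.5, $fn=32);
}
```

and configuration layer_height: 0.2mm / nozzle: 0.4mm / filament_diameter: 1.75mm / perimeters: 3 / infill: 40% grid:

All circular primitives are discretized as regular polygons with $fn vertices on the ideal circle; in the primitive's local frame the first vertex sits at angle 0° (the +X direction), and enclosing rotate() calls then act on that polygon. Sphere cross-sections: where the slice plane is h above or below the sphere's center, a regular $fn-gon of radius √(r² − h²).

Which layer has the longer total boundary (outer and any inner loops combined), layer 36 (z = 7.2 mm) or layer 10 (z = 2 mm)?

layer 10 (z = 2 mm)

Layer 36 (z = 7.2): the cone: at t=0.960 of its height the radius interpolates to r₁+(r₂−r₁)t = 0.760, giving a regular 32-gon of that circumradius (perimeter = 2·32·0.760·sin(180°/32) = 4.77 mm); the r=10.5 sphere at (-1, 12) contributes a regular 32-gon of circumradius √(10.5²−8.2²) = 6.558 (perimeter = 2·32·6.558·sin(180°/32) = 41.14 mm); Subtracting the remaining from the first: starting from the cone, the r=10.5 sphere at (-1, 12) misses the remaining region (no effect) — boundary = 4.77 mm. So its perimeter = 4.77 mm. Layer 10 (z = 2): the cone: at t=0.267 of its height the radius interpolates to r₁+(r₂−r₁)t = 5.267, giving a regular 32-gon of that circumradius (perimeter = 2·32·5.267·sin(180°/32) = 33.04 mm); the r=10.5 sphere at (-1, 12) contributes a regular 32-gon of circumradius √(10.5²−3²) = 10.062 (perimeter = 2·32·10.062·sin(180°/32) = 63.12 mm); Subtracting the remaining from the first: starting from the cone, the r=10.5 sphere at (-1, 12) partially overlaps it — only the 19.37 mm² overlap (of its 316.05 mm²) is removed, clipping the outline — boundary = 31.81 mm. So its perimeter = 31.81 mm. Layer 10 is larger (31.81 vs 4.77 mm).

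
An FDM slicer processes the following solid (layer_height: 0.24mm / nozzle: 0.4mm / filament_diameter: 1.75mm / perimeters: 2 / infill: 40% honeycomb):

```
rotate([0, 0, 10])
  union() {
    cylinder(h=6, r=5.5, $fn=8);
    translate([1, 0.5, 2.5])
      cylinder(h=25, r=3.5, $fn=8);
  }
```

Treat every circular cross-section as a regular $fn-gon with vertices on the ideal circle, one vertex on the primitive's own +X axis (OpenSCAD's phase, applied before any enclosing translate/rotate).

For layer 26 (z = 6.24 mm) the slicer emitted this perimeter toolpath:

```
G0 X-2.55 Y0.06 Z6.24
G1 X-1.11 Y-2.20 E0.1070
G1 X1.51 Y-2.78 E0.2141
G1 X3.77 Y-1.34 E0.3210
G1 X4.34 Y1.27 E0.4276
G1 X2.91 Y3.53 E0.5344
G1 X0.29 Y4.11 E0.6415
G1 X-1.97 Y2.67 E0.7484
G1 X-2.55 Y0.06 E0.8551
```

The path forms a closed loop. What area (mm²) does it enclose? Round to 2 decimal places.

Apply the shoelace formula to the sequence of (X, Y) vertices; enclosed area = 34.63 mm².

34.63 mm²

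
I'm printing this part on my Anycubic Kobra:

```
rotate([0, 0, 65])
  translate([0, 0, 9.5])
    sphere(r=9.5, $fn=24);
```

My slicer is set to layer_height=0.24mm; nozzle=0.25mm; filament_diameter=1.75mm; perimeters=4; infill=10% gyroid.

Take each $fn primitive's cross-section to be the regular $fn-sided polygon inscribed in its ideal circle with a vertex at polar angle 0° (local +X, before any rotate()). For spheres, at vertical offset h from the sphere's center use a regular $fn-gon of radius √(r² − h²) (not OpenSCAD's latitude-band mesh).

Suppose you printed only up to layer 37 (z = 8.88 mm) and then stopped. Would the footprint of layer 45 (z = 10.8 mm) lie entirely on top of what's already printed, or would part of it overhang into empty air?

Compare the two slices. At z = 8.88: the r=9.5 sphere slices to a regular 24-gon of circumradius 9.480 (√(r²−h²) with h=0.62 from center) (area = (24/2)·9.480²·sin(360°/24) = 279.11 mm²); (whole slice rotated 65° about Z — lengths, areas and connectivity unchanged). At z = 10.8: the sphere: section is a regular 24-gon, circumradius = √(r²−h²) = √(9.5²−1.3²) = 9.411 (area = (24/2)·9.411²·sin(360°/24) = 275.05 mm²); (whole slice rotated 65° about Z — lengths, areas and connectivity unchanged). Checking containment: the cross-section at z = 10.8 is a subset of the cross-section at z = 8.88.

entirely on top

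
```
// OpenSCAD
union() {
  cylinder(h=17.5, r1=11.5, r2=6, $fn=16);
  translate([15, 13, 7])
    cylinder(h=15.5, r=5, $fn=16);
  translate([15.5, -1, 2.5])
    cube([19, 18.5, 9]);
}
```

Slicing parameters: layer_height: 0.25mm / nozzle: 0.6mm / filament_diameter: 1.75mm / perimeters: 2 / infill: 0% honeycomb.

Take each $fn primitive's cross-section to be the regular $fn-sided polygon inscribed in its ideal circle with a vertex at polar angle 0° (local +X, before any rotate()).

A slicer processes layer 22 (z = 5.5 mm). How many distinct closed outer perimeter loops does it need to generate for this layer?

2

At z = 5.5 mm: the cone (r1=11.5→r2=6) has section circumradius 9.771 here — a regular 16-gon; the cylinder at (15, 13) is absent (z outside [7, 22.5]); the cube at (15.5, -1) (footprint 19×18.5) is included at this height; Taking the union: the 2 present regions are separate (no shared area or edge), so areas and boundary lengths simply add and each stays a separate island — 2 connected regions. The result has 2 disconnected regions.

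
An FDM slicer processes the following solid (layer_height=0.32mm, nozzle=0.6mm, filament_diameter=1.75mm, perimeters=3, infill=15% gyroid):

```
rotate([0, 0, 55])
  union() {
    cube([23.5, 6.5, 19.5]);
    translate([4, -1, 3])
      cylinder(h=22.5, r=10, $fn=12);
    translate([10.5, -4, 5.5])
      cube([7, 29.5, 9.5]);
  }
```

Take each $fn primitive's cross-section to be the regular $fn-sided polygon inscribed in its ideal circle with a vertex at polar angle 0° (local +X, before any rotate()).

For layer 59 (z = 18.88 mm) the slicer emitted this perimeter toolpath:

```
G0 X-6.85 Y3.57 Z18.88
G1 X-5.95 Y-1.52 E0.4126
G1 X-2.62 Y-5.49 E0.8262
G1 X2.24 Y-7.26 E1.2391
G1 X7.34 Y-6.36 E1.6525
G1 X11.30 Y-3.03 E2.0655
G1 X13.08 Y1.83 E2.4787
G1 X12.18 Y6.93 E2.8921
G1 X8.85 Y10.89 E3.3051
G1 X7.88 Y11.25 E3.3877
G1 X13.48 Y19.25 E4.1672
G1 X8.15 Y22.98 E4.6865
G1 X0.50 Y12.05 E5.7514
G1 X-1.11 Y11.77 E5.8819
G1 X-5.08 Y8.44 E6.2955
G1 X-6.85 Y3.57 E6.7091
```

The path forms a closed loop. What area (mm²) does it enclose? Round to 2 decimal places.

Apply the shoelace formula to the sequence of (X, Y) vertices; enclosed area = 371.53 mm².

371.53 mm²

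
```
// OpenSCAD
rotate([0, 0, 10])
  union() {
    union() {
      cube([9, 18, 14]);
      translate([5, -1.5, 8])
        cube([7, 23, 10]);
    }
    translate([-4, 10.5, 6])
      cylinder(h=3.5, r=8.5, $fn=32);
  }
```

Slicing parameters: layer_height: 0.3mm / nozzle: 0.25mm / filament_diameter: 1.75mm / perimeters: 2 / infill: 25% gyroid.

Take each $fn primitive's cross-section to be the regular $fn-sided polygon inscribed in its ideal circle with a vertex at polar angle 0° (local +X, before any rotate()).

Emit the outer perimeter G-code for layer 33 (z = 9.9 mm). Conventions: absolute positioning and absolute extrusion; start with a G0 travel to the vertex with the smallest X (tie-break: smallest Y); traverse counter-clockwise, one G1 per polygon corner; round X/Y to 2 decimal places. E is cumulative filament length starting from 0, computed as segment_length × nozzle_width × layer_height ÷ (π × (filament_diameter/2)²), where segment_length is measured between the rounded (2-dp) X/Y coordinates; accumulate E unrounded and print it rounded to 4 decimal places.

At z = 9.9 mm: the cube (footprint 9×18) is included at this height; the 7×23 cube at (5, -1.5) contributes its full rectangle; Merging all regions: the regions partially overlap (shared area 72.00 mm²), so overlapping operands fuse into one piece — 1 connected region; the cylinder at (-4, 10.5) does not reach this height (z outside [6, 9.5]); Merging all regions: only the result so far is present, so the union is just that shape — 1 connected region; (rotated 10° about Z; rotation is an isometry so areas/perimeters/island counts are preserved). The outline is a single polygon with 8 vertices. Extrusion per mm of travel: 0.25 × 0.3 / (π × 0.875²) = 0.031181. Accumulating E over each segment gives final E = 2.1832.

G0 X-3.13 Y17.73 Z9.90
G1 X0.00 Y0.00 E0.5614
G1 X4.92 Y0.87 E0.7172
G1 X5.18 Y-0.61 E0.7640
G1 X12.08 Y0.61 E0.9825
G1 X8.08 Y23.26 E1.6997
G1 X1.19 Y22.04 E1.9179
G1 X1.80 Y18.59 E2.0271
G1 X-3.13 Y17.73 E2.1832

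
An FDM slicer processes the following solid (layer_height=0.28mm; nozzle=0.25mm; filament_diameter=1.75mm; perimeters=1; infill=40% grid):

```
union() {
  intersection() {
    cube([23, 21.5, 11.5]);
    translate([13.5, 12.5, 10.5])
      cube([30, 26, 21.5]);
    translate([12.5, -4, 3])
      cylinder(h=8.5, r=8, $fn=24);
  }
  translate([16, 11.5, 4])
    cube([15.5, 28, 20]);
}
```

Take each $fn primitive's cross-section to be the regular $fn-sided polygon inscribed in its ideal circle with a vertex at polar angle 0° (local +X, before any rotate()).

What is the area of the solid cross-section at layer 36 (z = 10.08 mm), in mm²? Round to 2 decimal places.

At z = 10.08 mm: the cube (footprint 23×21.5) is included at this height (area 494.50 mm²); the cube at (13.5, 12.5) does not reach this height (z outside [10.5, 32]); the r=8 cylinder at (12.5, -4) contributes a regular 24-gon of circumradius 8 (area = (24/2)·8.000²·sin(360°/24) = 198.77 mm²); Keeping only the common overlap: at least one operand is absent at this height, so nothing remains; the 15.5×28 cube at (16, 11.5) contributes its full rectangle (area 434.00 mm²); Combining (union): only the 15.5×28 cube at (16, 11.5) is present, so the union is just that shape — area = 434.00 mm². Overall, the cross-section is a single solid region. Net area = 434.00 mm².

434.00 mm²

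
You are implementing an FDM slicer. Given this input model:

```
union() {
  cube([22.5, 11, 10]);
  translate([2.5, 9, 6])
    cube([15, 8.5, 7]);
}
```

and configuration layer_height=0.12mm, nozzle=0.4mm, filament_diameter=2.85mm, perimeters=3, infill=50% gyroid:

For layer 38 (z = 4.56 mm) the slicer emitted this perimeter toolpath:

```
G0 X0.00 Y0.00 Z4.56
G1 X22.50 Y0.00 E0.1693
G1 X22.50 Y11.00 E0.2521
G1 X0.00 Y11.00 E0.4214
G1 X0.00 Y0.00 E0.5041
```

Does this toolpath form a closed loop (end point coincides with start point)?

yes

Start point (G0): (0.00, 0.00). End point (last G1): the path returns to the start — closed.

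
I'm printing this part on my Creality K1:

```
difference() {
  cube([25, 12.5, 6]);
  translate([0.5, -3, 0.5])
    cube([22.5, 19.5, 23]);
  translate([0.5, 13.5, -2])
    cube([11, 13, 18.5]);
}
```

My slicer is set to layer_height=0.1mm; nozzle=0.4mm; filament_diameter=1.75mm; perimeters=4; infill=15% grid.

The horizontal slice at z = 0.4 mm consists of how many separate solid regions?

1

At z = 0.4 mm: the cube (footprint 25×12.5) is included at this height; the cube at (0.5, -3) is not intersected at this z (z outside [0.5, 23.5]); the 11×13 cube at (0.5, 13.5) contributes its full rectangle; Taking the first minus the rest: starting from the 25×12.5 cube, the 11×13 cube at (0.5, 13.5) misses the remaining region (no effect) — 1 connected region. The result has 1 disconnected region.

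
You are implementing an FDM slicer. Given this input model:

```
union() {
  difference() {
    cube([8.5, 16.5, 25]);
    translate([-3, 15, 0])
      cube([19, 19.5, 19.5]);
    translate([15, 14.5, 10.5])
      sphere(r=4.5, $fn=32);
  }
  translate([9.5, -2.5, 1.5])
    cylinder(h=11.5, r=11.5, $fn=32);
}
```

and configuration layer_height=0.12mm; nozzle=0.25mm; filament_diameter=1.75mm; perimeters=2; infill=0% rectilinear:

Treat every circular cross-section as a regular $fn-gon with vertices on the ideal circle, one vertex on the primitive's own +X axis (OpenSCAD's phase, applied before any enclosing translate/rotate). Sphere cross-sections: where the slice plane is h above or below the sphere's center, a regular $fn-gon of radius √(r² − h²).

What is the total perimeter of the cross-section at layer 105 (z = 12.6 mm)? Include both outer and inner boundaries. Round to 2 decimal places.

At z = 12.6 mm: the cube (footprint 8.5×16.5) is included at this height (perimeter 50.00 mm); the cube at (-3, 15) (footprint 19×19.5) is included at this height (perimeter 77.00 mm); the sphere at (15, 14.5): section is a regular 32-gon, circumradius = √(r²−h²) = √(4.5²−2.1²) = 3.980 (perimeter = 2·32·3.980·sin(180°/32) = 24.97 mm); After the difference (first − rest): starting from the 8.5×16.5 cube, the 19×19.5 cube at (-3, 15) partially overlaps it — only the 12.75 mm² overlap (of its 370.50 mm²) is removed, clipping the outline; the r=4.5 sphere at (15, 14.5) misses the remaining region (no effect) — boundary = 47.00 mm; the r=11.5 cylinder at (9.5, -2.5) gives a regular 32-gon of circumradius 11.5 (constant along its height) (perimeter = 2·32·11.500·sin(180°/32) = 72.14 mm); Combining (union): the regions partially overlap (shared area 61.95 mm²), so the edge portions inside another operand are dropped and the merged outline is re-measured after clipping — boundary = 87.61 mm. Overall, the cross-section is a single solid region. Total boundary length (outer) = 87.61 mm.

87.61 mm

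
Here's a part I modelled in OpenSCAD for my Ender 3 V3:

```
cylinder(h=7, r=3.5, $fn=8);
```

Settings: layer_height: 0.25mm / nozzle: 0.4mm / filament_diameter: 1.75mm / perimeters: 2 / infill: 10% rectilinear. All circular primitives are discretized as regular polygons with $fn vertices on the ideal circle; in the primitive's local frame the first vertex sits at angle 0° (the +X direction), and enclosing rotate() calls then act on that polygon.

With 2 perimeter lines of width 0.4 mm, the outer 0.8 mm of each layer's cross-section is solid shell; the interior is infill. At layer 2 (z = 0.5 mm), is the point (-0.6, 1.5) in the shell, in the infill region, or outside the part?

infill

At z = 0.5 mm: the r=3.5 cylinder contributes a regular 8-gon of circumradius 3.5. Overall, the cross-section is a single solid region. The nearest boundary edge runs (0.00, 3.50)→(-2.47, 2.47); distance from the point to it = 1.62 mm. The point is inside the cross-section and 1.62 mm from the nearest boundary — more than the 0.8 mm shell width (2 × 0.4), so it's in the infill interior.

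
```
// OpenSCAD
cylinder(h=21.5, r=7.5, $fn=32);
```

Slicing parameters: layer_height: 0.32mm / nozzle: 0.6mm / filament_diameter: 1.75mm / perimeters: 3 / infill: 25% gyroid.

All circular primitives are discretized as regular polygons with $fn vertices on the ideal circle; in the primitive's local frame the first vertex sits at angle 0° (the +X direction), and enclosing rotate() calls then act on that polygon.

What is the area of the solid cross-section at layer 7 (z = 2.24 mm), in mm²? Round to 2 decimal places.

At z = 2.24 mm: the r=7.5 cylinder contributes a regular 32-gon of circumradius 7.5 (area = (32/2)·7.500²·sin(360°/32) = 175.58 mm²). Overall, the cross-section is a single solid region. Net area = 175.58 mm².

175.58 mm²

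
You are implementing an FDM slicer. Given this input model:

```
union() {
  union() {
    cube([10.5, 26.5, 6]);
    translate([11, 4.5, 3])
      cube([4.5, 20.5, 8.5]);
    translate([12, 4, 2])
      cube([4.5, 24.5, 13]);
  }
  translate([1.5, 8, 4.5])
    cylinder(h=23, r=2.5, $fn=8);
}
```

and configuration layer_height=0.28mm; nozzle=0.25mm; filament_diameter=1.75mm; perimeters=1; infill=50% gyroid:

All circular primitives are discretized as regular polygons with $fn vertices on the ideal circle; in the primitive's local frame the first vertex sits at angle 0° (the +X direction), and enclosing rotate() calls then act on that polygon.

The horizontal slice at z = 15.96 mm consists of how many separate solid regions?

At z = 15.96 mm: the cube is not intersected at this z (z outside [0, 6]); the cube at (11, 4.5) is not intersected at this z (z outside [3, 11.5]); the cube at (12, 4) is not intersected at this z (z outside [2, 15]); Combining (union): nothing is present at this height; the r=2.5 cylinder at (1.5, 8) contributes a regular 8-gon of circumradius 2.5; Taking the union: only the r=2.5 cylinder at (1.5, 8) is present, so the union is just that shape — 1 connected region. The result has 1 disconnected region.

1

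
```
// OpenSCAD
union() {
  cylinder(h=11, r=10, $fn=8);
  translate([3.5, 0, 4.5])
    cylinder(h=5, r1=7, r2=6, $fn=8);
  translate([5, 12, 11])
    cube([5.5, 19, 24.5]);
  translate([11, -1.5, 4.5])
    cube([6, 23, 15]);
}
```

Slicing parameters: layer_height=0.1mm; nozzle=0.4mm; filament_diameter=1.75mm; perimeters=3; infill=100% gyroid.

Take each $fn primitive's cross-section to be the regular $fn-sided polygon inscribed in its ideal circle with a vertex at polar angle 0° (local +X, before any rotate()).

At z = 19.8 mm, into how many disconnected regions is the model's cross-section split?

At z = 19.8 mm: the cylinder is absent (z outside [0, 11]); the cone at (3.5, 0) does not reach this height (z outside [4.5, 9.5]); the 5.5×19 cube at (5, 12) contributes its full rectangle; the cube at (11, -1.5) does not reach this height (z outside [4.5, 19.5]); Taking the union: only the 5.5×19 cube at (5, 12) is present, so the union is just that shape — 1 connected region. The result has 1 disconnected region.

1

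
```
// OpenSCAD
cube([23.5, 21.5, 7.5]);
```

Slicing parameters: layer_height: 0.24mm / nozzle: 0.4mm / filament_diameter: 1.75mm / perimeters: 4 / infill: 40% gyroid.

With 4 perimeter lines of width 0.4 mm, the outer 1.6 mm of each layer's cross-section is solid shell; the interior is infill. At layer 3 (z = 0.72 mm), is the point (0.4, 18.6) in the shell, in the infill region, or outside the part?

At z = 0.72 mm: the cube is present — its section is the full 23.5×21.5 rectangle. Overall, the cross-section is a single solid region. The nearest boundary edge runs (0.00, 21.50)→(0.00, 0.00); distance from the point to it = 0.40 mm. The point is inside the cross-section, 0.40 mm from the nearest boundary — within the 1.6 mm shell band (4 × 0.4).

shell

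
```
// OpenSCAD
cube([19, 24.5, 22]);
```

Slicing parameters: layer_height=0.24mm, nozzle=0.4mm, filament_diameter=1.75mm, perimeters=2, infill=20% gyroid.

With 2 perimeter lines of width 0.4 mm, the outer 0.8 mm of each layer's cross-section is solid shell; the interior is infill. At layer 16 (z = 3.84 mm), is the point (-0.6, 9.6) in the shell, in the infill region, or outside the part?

At z = 3.84 mm: the cube is present — its section is the full 19×24.5 rectangle. Overall, the cross-section is a single solid region. The nearest boundary edge runs (0.00, 24.50)→(0.00, 0.00); distance from the point to it = 0.60 mm. The point is not inside any of the regions above, so it lies outside the cross-section (0.60 mm from the nearest boundary).

outside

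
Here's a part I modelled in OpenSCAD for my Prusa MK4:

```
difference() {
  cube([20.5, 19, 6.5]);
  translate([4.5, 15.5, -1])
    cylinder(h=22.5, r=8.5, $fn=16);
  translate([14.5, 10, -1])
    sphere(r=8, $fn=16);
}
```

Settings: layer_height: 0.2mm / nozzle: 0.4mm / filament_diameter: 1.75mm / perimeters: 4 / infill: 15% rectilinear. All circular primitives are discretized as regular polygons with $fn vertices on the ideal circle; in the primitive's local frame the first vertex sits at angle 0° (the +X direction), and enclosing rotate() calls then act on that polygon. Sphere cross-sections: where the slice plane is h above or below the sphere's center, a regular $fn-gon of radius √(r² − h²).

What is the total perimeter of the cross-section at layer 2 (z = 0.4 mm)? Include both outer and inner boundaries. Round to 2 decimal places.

At z = 0.4 mm: the 20.5×19 cube contributes its full rectangle (perimeter 79.00 mm); the cylinder at (4.5, 15.5): section is a regular 16-gon, circumradius r=8.5 (perimeter = 2·16·8.500·sin(180°/16) = 53.06 mm); the r=8 sphere at (14.5, 10) contributes a regular 16-gon of circumradius √(8²−1.4²) = 7.877 (perimeter = 2·16·7.877·sin(180°/16) = 49.17 mm); Subtracting the remaining from the first: starting from the 20.5×19 cube, the r=8.5 cylinder at (4.5, 15.5) partially overlaps it — only the 135.44 mm² overlap (of its 221.19 mm²) is removed, clipping the outline; the r=8 sphere at (14.5, 10) partially overlaps it — only the 140.52 mm² overlap (of its 189.93 mm²) is removed, clipping the outline — boundary = 81.04 mm. Overall, the cross-section has 2 separate islands. Total boundary length (outer) = 81.04 mm.

81.04 mm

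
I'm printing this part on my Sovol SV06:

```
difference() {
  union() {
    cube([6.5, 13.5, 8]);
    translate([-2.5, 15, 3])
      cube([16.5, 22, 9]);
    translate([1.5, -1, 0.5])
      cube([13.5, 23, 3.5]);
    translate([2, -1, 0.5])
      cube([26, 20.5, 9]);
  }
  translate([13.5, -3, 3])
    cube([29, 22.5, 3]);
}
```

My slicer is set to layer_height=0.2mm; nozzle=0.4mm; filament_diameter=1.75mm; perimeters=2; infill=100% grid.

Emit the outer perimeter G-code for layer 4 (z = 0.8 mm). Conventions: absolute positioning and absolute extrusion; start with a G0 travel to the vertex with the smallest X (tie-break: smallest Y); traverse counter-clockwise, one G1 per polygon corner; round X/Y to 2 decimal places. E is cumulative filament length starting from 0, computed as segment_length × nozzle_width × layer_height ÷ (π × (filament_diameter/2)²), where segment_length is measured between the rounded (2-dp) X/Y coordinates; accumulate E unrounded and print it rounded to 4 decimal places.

G0 X0.00 Y0.00 Z0.80
G1 X1.50 Y0.00 E0.0499
G1 X1.50 Y-1.00 E0.0832
G1 X28.00 Y-1.00 E0.9645
G1 X28.00 Y19.50 E1.6464
G1 X15.00 Y19.50 E2.0788
G1 X15.00 Y22.00 E2.1619
G1 X1.50 Y22.00 E2.6109
G1 X1.50 Y13.50 E2.8936
G1 X0.00 Y13.50 E2.9435
G1 X0.00 Y0.00 E3.3925

At z = 0.8 mm: the cube is present — its section is the full 6.5×13.5 rectangle; the cube at (-2.5, 15) does not reach this height (z outside [3, 12]); the 13.5×23 cube at (1.5, -1) contributes its full rectangle; the cube at (2, -1) is present — its section is the full 26×20.5 rectangle; Taking the union: the regions partially overlap (shared area 334.00 mm²), so overlapping operands fuse into one piece — 1 connected region; the cube at (13.5, -3) does not reach this height (z outside [3, 6]); After the difference (first − rest): none of the subtracted shapes is present at this height, so the result so far is unchanged — 1 connected region. The outline is a single polygon with 10 vertices. Extrusion per mm of travel: 0.4 × 0.2 / (π × 0.875²) = 0.033260. Accumulating E over each segment gives final E = 3.3925.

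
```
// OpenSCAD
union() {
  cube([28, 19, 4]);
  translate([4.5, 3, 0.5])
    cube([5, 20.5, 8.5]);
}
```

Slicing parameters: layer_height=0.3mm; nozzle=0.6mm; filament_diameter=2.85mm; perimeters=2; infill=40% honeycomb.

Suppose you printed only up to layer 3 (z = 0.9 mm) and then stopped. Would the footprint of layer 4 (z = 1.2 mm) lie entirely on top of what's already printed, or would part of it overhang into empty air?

Compare the two slices. At z = 0.9: the cube (footprint 28×19) is included at this height (area 532.00 mm²); the cube at (4.5, 3) (footprint 5×20.5) is included at this height (area 102.50 mm²); Merging all regions: the regions partially overlap — summed areas 634.50 mm² minus the doubly-counted overlap 80.00 mm² gives 554.50 mm² — area = 554.50 mm². At z = 1.2: the 28×19 cube contributes its full rectangle (area 532.00 mm²); the 5×20.5 cube at (4.5, 3) contributes its full rectangle (area 102.50 mm²); Combining (union): the regions partially overlap — summed areas 634.50 mm² minus the doubly-counted overlap 80.00 mm² gives 554.50 mm² — area = 554.50 mm². Checking containment: the cross-section at z = 1.2 is a subset of the cross-section at z = 0.9.

entirely on top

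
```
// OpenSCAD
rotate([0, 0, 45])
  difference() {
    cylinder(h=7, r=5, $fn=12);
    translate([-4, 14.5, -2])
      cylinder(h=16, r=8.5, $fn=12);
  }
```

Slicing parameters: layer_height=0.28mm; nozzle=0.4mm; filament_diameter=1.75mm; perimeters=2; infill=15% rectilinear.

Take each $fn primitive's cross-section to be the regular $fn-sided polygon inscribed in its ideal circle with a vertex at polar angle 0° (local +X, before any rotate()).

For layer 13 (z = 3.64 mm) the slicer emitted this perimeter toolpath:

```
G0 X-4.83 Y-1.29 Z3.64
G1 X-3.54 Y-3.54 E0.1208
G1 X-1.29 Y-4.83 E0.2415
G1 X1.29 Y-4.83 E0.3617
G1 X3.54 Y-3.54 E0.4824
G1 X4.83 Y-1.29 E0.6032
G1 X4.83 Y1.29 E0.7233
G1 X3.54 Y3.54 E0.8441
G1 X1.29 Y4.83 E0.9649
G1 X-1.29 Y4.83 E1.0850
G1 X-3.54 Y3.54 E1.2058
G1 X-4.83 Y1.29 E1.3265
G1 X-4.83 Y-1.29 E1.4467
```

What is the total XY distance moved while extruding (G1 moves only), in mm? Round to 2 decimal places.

Sum the Euclidean lengths of each G1 segment: total = 31.07 mm.

31.07 mm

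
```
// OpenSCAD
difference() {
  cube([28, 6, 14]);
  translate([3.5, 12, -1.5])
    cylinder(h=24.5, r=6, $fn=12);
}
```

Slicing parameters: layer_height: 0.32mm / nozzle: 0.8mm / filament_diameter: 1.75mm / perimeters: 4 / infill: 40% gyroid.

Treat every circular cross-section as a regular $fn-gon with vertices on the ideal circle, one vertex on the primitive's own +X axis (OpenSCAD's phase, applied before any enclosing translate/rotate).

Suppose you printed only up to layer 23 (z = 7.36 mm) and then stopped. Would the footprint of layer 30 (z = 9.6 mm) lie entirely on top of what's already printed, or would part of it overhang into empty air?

Compare the two slices. At z = 7.36: the 28×6 cube contributes its full rectangle (area 168.00 mm²); the cylinder at (3.5, 12): section is a regular 12-gon, circumradius r=6 (area = (12/2)·6.000²·sin(360°/12) = 108.00 mm²); Taking the first minus the rest: starting from the 28×6 cube (168.00 mm²), the r=6 cylinder at (3.5, 12) misses the remaining region (no effect) — area = 168.00 mm². At z = 9.6: the 28×6 cube contributes its full rectangle (area 168.00 mm²); the r=6 cylinder at (3.5, 12) contributes a regular 12-gon of circumradius 6 (area = (12/2)·6.000²·sin(360°/12) = 108.00 mm²); Subtracting the remaining from the first: starting from the 28×6 cube (168.00 mm²), the r=6 cylinder at (3.5, 12) misses the remaining region (no effect) — area = 168.00 mm². Checking containment: the cross-section at z = 9.6 is a subset of the cross-section at z = 7.36.

entirely on top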